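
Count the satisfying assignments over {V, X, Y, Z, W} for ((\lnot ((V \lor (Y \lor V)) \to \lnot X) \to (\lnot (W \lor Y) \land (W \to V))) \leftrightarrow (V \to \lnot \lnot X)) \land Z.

Initial set: {(((\lnot ((V \lor (Y \lor V)) \to \lnot X) \to (\lnot (W \lor Y) \land (W \to V))) \leftrightarrow (V \to \lnot \lnot X)) \land Z)}.
(((\lnot ((V \lor (Y \lor V)) \to \lnot X) \to (\lnot (W \lor Y) \land (W \to V))) \leftrightarrow (V \to \lnot \lnot X)) \land Z): α-rule — add ((\lnot ((V \lor (Y \lor V)) \to \lnot X) \to (\lnot (W \lor Y) \land (W \to V))) \leftrightarrow (V \to \lnot \lnot X)), Z.
((\lnot ((V \lor (Y \lor V)) \to \lnot X) \to (\lnot (W \lor Y) \land (W \to V))) \leftrightarrow (V \to \lnot \lnot X)): β-rule — branch into (\lnot ((V \lor (Y \lor V)) \to \lnot X) \to (\lnot (W \lor Y) \land (W \to V))), (V \to \lnot \lnot X)  //  \lnot (\lnot ((V \lor (Y \lor V)) \to \lnot X) \to (\lnot (W \lor Y) \land (W \to V))), \lnot (V \to \lnot \lnot X).
  branch 1 (add (\lnot ((V \lor (Y \lor V)) \to \lnot X) \to (\lnot (W \lor Y) \land (W \to V))), (V \to \lnot \lnot X)):
    (\lnot ((V \lor (Y \lor V)) \to \lnot X) \to (\lnot (W \lor Y) \land (W \to V))): β-rule — branch into \lnot \lnot ((V \lor (Y \lor V)) \to \lnot X)  //  (\lnot (W \lor Y) \land (W \to V)).
      branch 1.1 (add \lnot \lnot ((V \lor (Y \lor V)) \to \lnot X)):
        (V \to \lnot \lnot X): β-rule — branch into \lnot V  //  \lnot \lnot X.
          branch 1.1.1 (add \lnot V):
            \lnot \lnot ((V \lor (Y \lor V)) \to \lnot X): β-rule — branch into \lnot (V \lor (Y \lor V))  //  \lnot X.
              branch 1.1.1.1 (add \lnot (V \lor (Y \lor V))):
                \lnot (V \lor (Y \lor V)): α-rule — add \lnot V, \lnot (Y \lor V).
                \lnot (Y \lor V): α-rule — add \lnot Y, \lnot V.
                ○ open, literals {V=false, Y=false, Z=true}.
              branch 1.1.1.2 (add \lnot X):
                ○ open, literals {V=false, X=false, Z=true}.
          branch 1.1.2 (add \lnot \lnot X):
            \lnot \lnot X: drop double negation, giving X.
            \lnot \lnot ((V \lor (Y \lor V)) \to \lnot X): β-rule — branch into \lnot (V \lor (Y \lor V))  //  \lnot X.
              branch 1.1.2.1 (add \lnot (V \lor (Y \lor V))):
                \lnot (V \lor (Y \lor V)): α-rule — add \lnot V, \lnot (Y \lor V).
                \lnot (Y \lor V): α-rule — add \lnot Y, \lnot V.
                ○ open, literals {V=false, X=true, Y=false, Z=true}.
              branch 1.1.2.2 (add \lnot X):
                × closes — contains both X and \lnot X.
      branch 1.2 (add (\lnot (W \lor Y) \land (W \to V))):
        (\lnot (W \lor Y) \land (W \to V)): α-rule — add \lnot (W \lor Y), (W \to V).
        \lnot (W \lor Y): α-rule — add \lnot W, \lnot Y.
        (V \to \lnot \lnot X): β-rule — branch into \lnot V  //  \lnot \lnot X.
          branch 1.2.1 (add \lnot V):
            (W \to V): β-rule — branch into \lnot W  //  V.
              branch 1.2.1.1 (add \lnot W):
                ○ open, literals {V=false, W=false, Y=false, Z=true}.
              branch 1.2.1.2 (add V):
                × closes — contains both V and \lnot V.
          branch 1.2.2 (add \lnot \lnot X):
            \lnot \lnot X: drop double negation, giving X.
            (W \to V): β-rule — branch into \lnot W  //  V.
              branch 1.2.2.1 (add \lnot W):
                ○ open, literals {W=false, X=true, Y=false, Z=true}.
              branch 1.2.2.2 (add V):
                ○ open, literals {V=true, W=false, X=true, Y=false, Z=true}.
  branch 2 (add \lnot (\lnot ((V \lor (Y \lor V)) \to \lnot X) \to (\lnot (W \lor Y) \land (W \to V))), \lnot (V \to \lnot \lnot X)):
    \lnot (\lnot ((V \lor (Y \lor V)) \to \lnot X) \to (\lnot (W \lor Y) \land (W \to V))): α-rule — add \lnot ((V \lor (Y \lor V)) \to \lnot X), \lnot (\lnot (W \lor Y) \land (W \to V)).
    \lnot (V \to \lnot \lnot X): α-rule — add V, \lnot \lnot \lnot X.
    \lnot ((V \lor (Y \lor V)) \to \lnot X): α-rule — add (V \lor (Y \lor V)), \lnot \lnot X.
    \lnot \lnot \lnot X: drop double negation, giving \lnot X.
    × closes — contains both X and \lnot X.
3 branches closed, 6 open.
Each open branch fixes some atoms; the unmentioned ones are free. Counting distinct full assignments: branch {V=false, Y=false, Z=true} (X, W) contributes 4 new; branch {V=false, X=false, Z=true} (Y, W) contributes 2 new; branch {V=false, X=true, Y=false, Z=true} (W) contributes 0 new; branch {V=false, W=false, Y=false, Z=true} (X) contributes 0 new; branch {W=false, X=true, Y=false, Z=true} (V) contributes 1 new; branch {V=true, W=false, X=true, Y=false, Z=true} (none free) contributes 0 new. Total: 7.

7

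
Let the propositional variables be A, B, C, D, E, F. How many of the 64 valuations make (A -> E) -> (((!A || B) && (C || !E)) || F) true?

54

Initial set: {((A -> E) -> (((!A || B) && (C || !E)) || F))}.
((A -> E) -> (((!A || B) && (C || !E)) || F)): β-rule — branch into !(A -> E)  //  (((!A || B) && (C || !E)) || F).
  branch 1 (add !(A -> E)):
    !(A -> E): α-rule — add A, !E.
    ○ open, literals {A=1, E=0}.
  branch 2 (add (((!A || B) && (C || !E)) || F)):
    (((!A || B) && (C || !E)) || F): β-rule — branch into ((!A || B) && (C || !E))  //  F.
      branch 2.1 (add ((!A || B) && (C || !E))):
        ((!A || B) && (C || !E)): α-rule — add (!A || B), (C || !E).
        (!A || B): β-rule — branch into !A  //  B.
          branch 2.1.1 (add !A):
            (C || !E): β-rule — branch into C  //  !E.
              branch 2.1.1.1 (add C):
                ○ open, literals {A=0, C=1}.
              branch 2.1.1.2 (add !E):
                ○ open, literals {A=0, E=0}.
          branch 2.1.2 (add B):
            (C || !E): β-rule — branch into C  //  !E.
              branch 2.1.2.1 (add C):
                ○ open, literals {B=1, C=1}.
              branch 2.1.2.2 (add !E):
                ○ open, literals {B=1, E=0}.
      branch 2.2 (add F):
        ○ open, literals {F=1}.
0 branches closed, 6 open.
Each open branch fixes some atoms; the unmentioned ones are free. Counting distinct full assignments: branch {A=1, E=0} (B, C, D, F) contributes 16 new; branch {A=0, C=1} (B, D, E, F) contributes 16 new; branch {A=0, E=0} (B, C, D, F) contributes 8 new; branch {B=1, C=1} (A, D, E, F) contributes 4 new; branch {B=1, E=0} (A, C, D, F) contributes 0 new; branch {F=1} (A, B, C, D, E) contributes 10 new. Total: 54.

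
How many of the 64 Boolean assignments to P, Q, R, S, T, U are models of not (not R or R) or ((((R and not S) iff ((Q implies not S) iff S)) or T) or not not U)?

56

Initial set: {T (not (not R or R) or ((((R and not S) iff ((Q implies not S) iff S)) or T) or not not U))}.
T (not (not R or R) or ((((R and not S) iff ((Q implies not S) iff S)) or T) or not not U)): β-rule — branch into T not (not R or R)  //  T ((((R and not S) iff ((Q implies not S) iff S)) or T) or not not U).
  branch 1 (add T not (not R or R)):
    T not (not R or R): α-rule — add F not R, F R.
    × closes — contains both R and not R.
  branch 2 (add T ((((R and not S) iff ((Q implies not S) iff S)) or T) or not not U)):
    T ((((R and not S) iff ((Q implies not S) iff S)) or T) or not not U): β-rule — branch into T (((R and not S) iff ((Q implies not S) iff S)) or T)  //  T not not U.
      branch 2.1 (add T (((R and not S) iff ((Q implies not S) iff S)) or T)):
        T (((R and not S) iff ((Q implies not S) iff S)) or T): β-rule — branch into T ((R and not S) iff ((Q implies not S) iff S))  //  T T.
          branch 2.1.1 (add T ((R and not S) iff ((Q implies not S) iff S))):
            T ((R and not S) iff ((Q implies not S) iff S)): β-rule — branch into T (R and not S), T ((Q implies not S) iff S)  //  F (R and not S), F ((Q implies not S) iff S).
              branch 2.1.1.1 (add T (R and not S), T ((Q implies not S) iff S)):
                T (R and not S): α-rule — add T R, T not S.
                T ((Q implies not S) iff S): β-rule — branch into T (Q implies not S), T S  //  F (Q implies not S), F S.
                  branch 2.1.1.1.1 (add T (Q implies not S), T S):
                    × closes — contains both S and not S.
                  branch 2.1.1.1.2 (add F (Q implies not S), F S):
                    F (Q implies not S): α-rule — add T Q, F not S.
                    × closes — contains both S and not S.
              branch 2.1.1.2 (add F (R and not S), F ((Q implies not S) iff S)):
                F (R and not S): β-rule — branch into F R  //  F not S.
                  branch 2.1.1.2.1 (add F R):
                    F ((Q implies not S) iff S): β-rule — branch into T (Q implies not S), F S  //  F (Q implies not S), T S.
                      branch 2.1.1.2.1.1 (add T (Q implies not S), F S):
                        T (Q implies not S): β-rule — branch into F Q  //  T not S.
                          branch 2.1.1.2.1.1.1 (add F Q):
                            ○ open, literals {Q=F, R=F, S=F}.
                          branch 2.1.1.2.1.1.2 (add T not S):
                            ○ open, literals {R=F, S=F}.
                      branch 2.1.1.2.1.2 (add F (Q implies not S), T S):
                        F (Q implies not S): α-rule — add T Q, F not S.
                        ○ open, literals {Q=T, R=F, S=T}.
                  branch 2.1.1.2.2 (add F not S):
                    F ((Q implies not S) iff S): β-rule — branch into T (Q implies not S), F S  //  F (Q implies not S), T S.
                      branch 2.1.1.2.2.1 (add T (Q implies not S), F S):
                        × closes — contains both S and not S.
                      branch 2.1.1.2.2.2 (add F (Q implies not S), T S):
                        F (Q implies not S): α-rule — add T Q, F not S.
                        ○ open, literals {Q=T, S=T}.
          branch 2.1.2 (add T T):
            ○ open, literals {T=T}.
      branch 2.2 (add T not not U):
        T not not U: drop double negation, giving T U.
        ○ open, literals {U=T}.
4 branches closed, 6 open.
Each open branch fixes some atoms; the unmentioned ones are free. Counting distinct full assignments: branch {Q=F, R=F, S=F} (P, T, U) contributes 8 new; branch {R=F, S=F} (P, Q, T, U) contributes 8 new; branch {Q=T, R=F, S=T} (P, T, U) contributes 8 new; branch {Q=T, S=T} (P, R, T, U) contributes 8 new; branch {T=T} (P, Q, R, S, U) contributes 16 new; branch {U=T} (P, Q, R, S, T) contributes 8 new. Total: 56.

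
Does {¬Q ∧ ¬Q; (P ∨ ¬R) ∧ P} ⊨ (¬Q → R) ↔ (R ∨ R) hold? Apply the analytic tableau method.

Initial set: {(¬Q ∧ ¬Q); ((P ∨ ¬R) ∧ P); ¬((¬Q → R) ↔ (R ∨ R))}.
(¬Q ∧ ¬Q): α-rule — add ¬Q, ¬Q.
((P ∨ ¬R) ∧ P): α-rule — add (P ∨ ¬R), P.
¬((¬Q → R) ↔ (R ∨ R)): β-rule — branch into (¬Q → R), ¬(R ∨ R)  //  ¬(¬Q → R), (R ∨ R).
  branch 1 (add (¬Q → R), ¬(R ∨ R)):
    ¬(R ∨ R): α-rule — add ¬R, ¬R.
    (P ∨ ¬R): β-rule — branch into P  //  ¬R.
      branch 1.1 (add P):
        (¬Q → R): β-rule — branch into ¬¬Q  //  R.
          branch 1.1.1 (add ¬¬Q):
            × closes — contains both Q and ¬Q.
          branch 1.1.2 (add R):
            × closes — contains both R and ¬R.
      branch 1.2 (add ¬R):
        (¬Q → R): β-rule — branch into ¬¬Q  //  R.
          branch 1.2.1 (add ¬¬Q):
            × closes — contains both Q and ¬Q.
          branch 1.2.2 (add R):
            × closes — contains both R and ¬R.
  branch 2 (add ¬(¬Q → R), (R ∨ R)):
    ¬(¬Q → R): α-rule — add ¬Q, ¬R.
    (P ∨ ¬R): β-rule — branch into P  //  ¬R.
      branch 2.1 (add P):
        (R ∨ R): β-rule — branch into R  //  R.
          branch 2.1.1 (add R):
            × closes — contains both R and ¬R.
          branch 2.1.2 (add R):
            × closes — contains both R and ¬R.
      branch 2.2 (add ¬R):
        (R ∨ R): β-rule — branch into R  //  R.
          branch 2.2.1 (add R):
            × closes — contains both R and ¬R.
          branch 2.2.2 (add R):
            × closes — contains both R and ¬R.
All 8 branches close.
Every branch closed, so the premises entail the conclusion.

Yes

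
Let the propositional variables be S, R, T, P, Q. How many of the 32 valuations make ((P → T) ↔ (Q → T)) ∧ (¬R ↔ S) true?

12

Initial set: {(((P → T) ↔ (Q → T)) ∧ (¬R ↔ S))}.
(((P → T) ↔ (Q → T)) ∧ (¬R ↔ S)): α-rule — add ((P → T) ↔ (Q → T)), (¬R ↔ S).
((P → T) ↔ (Q → T)): β-rule — branch into (P → T), (Q → T)  //  ¬(P → T), ¬(Q → T).
  branch 1 (add (P → T), (Q → T)):
    (¬R ↔ S): β-rule — branch into ¬R, S  //  ¬¬R, ¬S.
      branch 1.1 (add ¬R, S):
        (P → T): β-rule — branch into ¬P  //  T.
          branch 1.1.1 (add ¬P):
            (Q → T): β-rule — branch into ¬Q  //  T.
              branch 1.1.1.1 (add ¬Q):
                ○ open, literals {P=F, Q=F, R=F, S=T}.
              branch 1.1.1.2 (add T):
                ○ open, literals {P=F, R=F, S=T, T=T}.
          branch 1.1.2 (add T):
            (Q → T): β-rule — branch into ¬Q  //  T.
              branch 1.1.2.1 (add ¬Q):
                ○ open, literals {Q=F, R=F, S=T, T=T}.
              branch 1.1.2.2 (add T):
                ○ open, literals {R=F, S=T, T=T}.
      branch 1.2 (add ¬¬R, ¬S):
        (P → T): β-rule — branch into ¬P  //  T.
          branch 1.2.1 (add ¬P):
            (Q → T): β-rule — branch into ¬Q  //  T.
              branch 1.2.1.1 (add ¬Q):
                ○ open, literals {P=F, Q=F, R=T, S=F}.
              branch 1.2.1.2 (add T):
                ○ open, literals {P=F, R=T, S=F, T=T}.
          branch 1.2.2 (add T):
            (Q → T): β-rule — branch into ¬Q  //  T.
              branch 1.2.2.1 (add ¬Q):
                ○ open, literals {Q=F, R=T, S=F, T=T}.
              branch 1.2.2.2 (add T):
                ○ open, literals {R=T, S=F, T=T}.
  branch 2 (add ¬(P → T), ¬(Q → T)):
    ¬(P → T): α-rule — add P, ¬T.
    ¬(Q → T): α-rule — add Q, ¬T.
    (¬R ↔ S): β-rule — branch into ¬R, S  //  ¬¬R, ¬S.
      branch 2.1 (add ¬R, S):
        ○ open, literals {P=T, Q=T, R=F, S=T, T=F}.
      branch 2.2 (add ¬¬R, ¬S):
        ○ open, literals {P=T, Q=T, R=T, S=F, T=F}.
0 branches closed, 10 open.
Each open branch fixes some atoms; the unmentioned ones are free. Counting distinct full assignments: branch {P=F, Q=F, R=F, S=T} (T) contributes 2 new; branch {P=F, R=F, S=T, T=T} (Q) contributes 1 new; branch {Q=F, R=F, S=T, T=T} (P) contributes 1 new; branch {R=F, S=T, T=T} (P, Q) contributes 1 new; branch {P=F, Q=F, R=T, S=F} (T) contributes 2 new; branch {P=F, R=T, S=F, T=T} (Q) contributes 1 new; branch {Q=F, R=T, S=F, T=T} (P) contributes 1 new; branch {R=T, S=F, T=T} (P, Q) contributes 1 new; branch {P=T, Q=T, R=F, S=T, T=F} (none free) contributes 1 new; branch {P=T, Q=T, R=T, S=F, T=F} (none free) contributes 1 new. Total: 12.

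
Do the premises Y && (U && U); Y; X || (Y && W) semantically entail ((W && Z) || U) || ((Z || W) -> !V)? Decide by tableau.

Initial set: {(Y && (U && U)); Y; (X || (Y && W)); !(((W && Z) || U) || ((Z || W) -> !V))}.
(Y && (U && U)): α-rule — add Y, (U && U).
!(((W && Z) || U) || ((Z || W) -> !V)): α-rule — add !((W && Z) || U), !((Z || W) -> !V).
(U && U): α-rule — add U, U.
!((W && Z) || U): α-rule — add !(W && Z), !U.
× closes — contains both U and !U.
All 1 branch closes.
Every branch closed, so the premises entail the conclusion.

Yes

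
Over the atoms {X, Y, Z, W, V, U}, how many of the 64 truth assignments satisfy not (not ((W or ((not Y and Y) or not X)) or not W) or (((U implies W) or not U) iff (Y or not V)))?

24

Initial set: {not (not ((W or ((not Y and Y) or not X)) or not W) or (((U implies W) or not U) iff (Y or not V)))}.
not (not ((W or ((not Y and Y) or not X)) or not W) or (((U implies W) or not U) iff (Y or not V))): α-rule — add not not ((W or ((not Y and Y) or not X)) or not W), not (((U implies W) or not U) iff (Y or not V)).
not not ((W or ((not Y and Y) or not X)) or not W): β-rule — branch into (W or ((not Y and Y) or not X))  //  not W.
  branch 1 (add (W or ((not Y and Y) or not X))):
    not (((U implies W) or not U) iff (Y or not V)): β-rule — branch into ((U implies W) or not U), not (Y or not V)  //  not ((U implies W) or not U), (Y or not V).
      branch 1.1 (add ((U implies W) or not U), not (Y or not V)):
        not (Y or not V): α-rule — add not Y, not not V.
        (W or ((not Y and Y) or not X)): β-rule — branch into W  //  ((not Y and Y) or not X).
          branch 1.1.1 (add W):
            ((U implies W) or not U): β-rule — branch into (U implies W)  //  not U.
              branch 1.1.1.1 (add (U implies W)):
                (U implies W): β-rule — branch into not U  //  W.
                  branch 1.1.1.1.1 (add not U):
                    ○ open, literals {U=false, V=true, W=true, Y=false}.
                  branch 1.1.1.1.2 (add W):
                    ○ open, literals {V=true, W=true, Y=false}.
              branch 1.1.1.2 (add not U):
                ○ open, literals {U=false, V=true, W=true, Y=false}.
          branch 1.1.2 (add ((not Y and Y) or not X)):
            ((U implies W) or not U): β-rule — branch into (U implies W)  //  not U.
              branch 1.1.2.1 (add (U implies W)):
                ((not Y and Y) or not X): β-rule — branch into (not Y and Y)  //  not X.
                  branch 1.1.2.1.1 (add (not Y and Y)):
                    (not Y and Y): α-rule — add not Y, Y.
                    × closes — contains both Y and not Y.
                  branch 1.1.2.1.2 (add not X):
                    (U implies W): β-rule — branch into not U  //  W.
                      branch 1.1.2.1.2.1 (add not U):
                        ○ open, literals {U=false, V=true, X=false, Y=false}.
                      branch 1.1.2.1.2.2 (add W):
                        ○ open, literals {V=true, W=true, X=false, Y=false}.
              branch 1.1.2.2 (add not U):
                ((not Y and Y) or not X): β-rule — branch into (not Y and Y)  //  not X.
                  branch 1.1.2.2.1 (add (not Y and Y)):
                    (not Y and Y): α-rule — add not Y, Y.
                    × closes — contains both Y and not Y.
                  branch 1.1.2.2.2 (add not X):
                    ○ open, literals {U=false, V=true, X=false, Y=false}.
      branch 1.2 (add not ((U implies W) or not U), (Y or not V)):
        not ((U implies W) or not U): α-rule — add not (U implies W), not not U.
        not (U implies W): α-rule — add U, not W.
        (W or ((not Y and Y) or not X)): β-rule — branch into W  //  ((not Y and Y) or not X).
          branch 1.2.1 (add W):
            × closes — contains both W and not W.
          branch 1.2.2 (add ((not Y and Y) or not X)):
            (Y or not V): β-rule — branch into Y  //  not V.
              branch 1.2.2.1 (add Y):
                ((not Y and Y) or not X): β-rule — branch into (not Y and Y)  //  not X.
                  branch 1.2.2.1.1 (add (not Y and Y)):
                    (not Y and Y): α-rule — add not Y, Y.
                    × closes — contains both Y and not Y.
                  branch 1.2.2.1.2 (add not X):
                    ○ open, literals {U=true, W=false, X=false, Y=true}.
              branch 1.2.2.2 (add not V):
                ((not Y and Y) or not X): β-rule — branch into (not Y and Y)  //  not X.
                  branch 1.2.2.2.1 (add (not Y and Y)):
                    (not Y and Y): α-rule — add not Y, Y.
                    × closes — contains both Y and not Y.
                  branch 1.2.2.2.2 (add not X):
                    ○ open, literals {U=true, V=false, W=false, X=false}.
  branch 2 (add not W):
    not (((U implies W) or not U) iff (Y or not V)): β-rule — branch into ((U implies W) or not U), not (Y or not V)  //  not ((U implies W) or not U), (Y or not V).
      branch 2.1 (add ((U implies W) or not U), not (Y or not V)):
        not (Y or not V): α-rule — add not Y, not not V.
        ((U implies W) or not U): β-rule — branch into (U implies W)  //  not U.
          branch 2.1.1 (add (U implies W)):
            (U implies W): β-rule — branch into not U  //  W.
              branch 2.1.1.1 (add not U):
                ○ open, literals {U=false, V=true, W=false, Y=false}.
              branch 2.1.1.2 (add W):
                × closes — contains both W and not W.
          branch 2.1.2 (add not U):
            ○ open, literals {U=false, V=true, W=false, Y=false}.
      branch 2.2 (add not ((U implies W) or not U), (Y or not V)):
        not ((U implies W) or not U): α-rule — add not (U implies W), not not U.
        not (U implies W): α-rule — add U, not W.
        (Y or not V): β-rule — branch into Y  //  not V.
          branch 2.2.1 (add Y):
            ○ open, literals {U=true, W=false, Y=true}.
          branch 2.2.2 (add not V):
            ○ open, literals {U=true, V=false, W=false}.
6 branches closed, 12 open.
Each open branch fixes some atoms; the unmentioned ones are free. Counting distinct full assignments: branch {U=false, V=true, W=true, Y=false} (X, Z) contributes 4 new; branch {V=true, W=true, Y=false} (X, Z, U) contributes 4 new; branch {U=false, V=true, W=true, Y=false} (X, Z) contributes 0 new; branch {U=false, V=true, X=false, Y=false} (Z, W) contributes 2 new; branch {V=true, W=true, X=false, Y=false} (Z, U) contributes 0 new; branch {U=false, V=true, X=false, Y=false} (Z, W) contributes 0 new; branch {U=true, W=false, X=false, Y=true} (Z, V) contributes 4 new; branch {U=true, V=false, W=false, X=false} (Y, Z) contributes 2 new; branch {U=false, V=true, W=false, Y=false} (X, Z) contributes 2 new; branch {U=false, V=true, W=false, Y=false} (X, Z) contributes 0 new; branch {U=true, W=false, Y=true} (X, Z, V) contributes 4 new; branch {U=true, V=false, W=false} (X, Y, Z) contributes 2 new. Total: 24.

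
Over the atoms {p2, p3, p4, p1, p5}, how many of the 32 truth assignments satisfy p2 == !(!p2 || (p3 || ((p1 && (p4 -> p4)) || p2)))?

Initial set: {(p2 == !(!p2 || (p3 || ((p1 && (p4 -> p4)) || p2))))}.
(p2 == !(!p2 || (p3 || ((p1 && (p4 -> p4)) || p2)))): β-rule — branch into p2, !(!p2 || (p3 || ((p1 && (p4 -> p4)) || p2)))  //  !p2, !!(!p2 || (p3 || ((p1 && (p4 -> p4)) || p2))).
  branch 1 (add p2, !(!p2 || (p3 || ((p1 && (p4 -> p4)) || p2)))):
    !(!p2 || (p3 || ((p1 && (p4 -> p4)) || p2))): α-rule — add !!p2, !(p3 || ((p1 && (p4 -> p4)) || p2)).
    !(p3 || ((p1 && (p4 -> p4)) || p2)): α-rule — add !p3, !((p1 && (p4 -> p4)) || p2).
    !((p1 && (p4 -> p4)) || p2): α-rule — add !(p1 && (p4 -> p4)), !p2.
    × closes — contains both p2 and !p2.
  branch 2 (add !p2, !!(!p2 || (p3 || ((p1 && (p4 -> p4)) || p2)))):
    !!(!p2 || (p3 || ((p1 && (p4 -> p4)) || p2))): β-rule — branch into !p2  //  (p3 || ((p1 && (p4 -> p4)) || p2)).
      branch 2.1 (add !p2):
        ○ open, literals {p2=false}.
      branch 2.2 (add (p3 || ((p1 && (p4 -> p4)) || p2))):
        (p3 || ((p1 && (p4 -> p4)) || p2)): β-rule — branch into p3  //  ((p1 && (p4 -> p4)) || p2).
          branch 2.2.1 (add p3):
            ○ open, literals {p2=false, p3=true}.
          branch 2.2.2 (add ((p1 && (p4 -> p4)) || p2)):
            ((p1 && (p4 -> p4)) || p2): β-rule — branch into (p1 && (p4 -> p4))  //  p2.
              branch 2.2.2.1 (add (p1 && (p4 -> p4))):
                (p1 && (p4 -> p4)): α-rule — add p1, (p4 -> p4).
                (p4 -> p4): β-rule — branch into !p4  //  p4.
                  branch 2.2.2.1.1 (add !p4):
                    ○ open, literals {p1=true, p2=false, p4=false}.
                  branch 2.2.2.1.2 (add p4):
                    ○ open, literals {p1=true, p2=false, p4=true}.
              branch 2.2.2.2 (add p2):
                × closes — contains both p2 and !p2.
2 branches closed, 4 open.
Each open branch fixes some atoms; the unmentioned ones are free. Counting distinct full assignments: branch {p2=false} (p3, p4, p1, p5) contributes 16 new; branch {p2=false, p3=true} (p4, p1, p5) contributes 0 new; branch {p1=true, p2=false, p4=false} (p3, p5) contributes 0 new; branch {p1=true, p2=false, p4=true} (p3, p5) contributes 0 new. Total: 16.

16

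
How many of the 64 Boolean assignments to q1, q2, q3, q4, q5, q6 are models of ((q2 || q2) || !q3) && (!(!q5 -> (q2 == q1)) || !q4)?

30

Initial set: {T (((q2 || q2) || !q3) && (!(!q5 -> (q2 == q1)) || !q4))}.
T (((q2 || q2) || !q3) && (!(!q5 -> (q2 == q1)) || !q4)): α-rule — add T ((q2 || q2) || !q3), T (!(!q5 -> (q2 == q1)) || !q4).
T ((q2 || q2) || !q3): β-rule — branch into T (q2 || q2)  //  T !q3.
  branch 1 (add T (q2 || q2)):
    T (!(!q5 -> (q2 == q1)) || !q4): β-rule — branch into T !(!q5 -> (q2 == q1))  //  T !q4.
      branch 1.1 (add T !(!q5 -> (q2 == q1))):
        T !(!q5 -> (q2 == q1)): α-rule — add T !q5, F (q2 == q1).
        T (q2 || q2): β-rule — branch into T q2  //  T q2.
          branch 1.1.1 (add T q2):
            F (q2 == q1): β-rule — branch into T q2, F q1  //  F q2, T q1.
              branch 1.1.1.1 (add T q2, F q1):
                ○ open, literals {q1=false, q2=true, q5=false}.
              branch 1.1.1.2 (add F q2, T q1):
                × closes — contains both q2 and !q2.
          branch 1.1.2 (add T q2):
            F (q2 == q1): β-rule — branch into T q2, F q1  //  F q2, T q1.
              branch 1.1.2.1 (add T q2, F q1):
                ○ open, literals {q1=false, q2=true, q5=false}.
              branch 1.1.2.2 (add F q2, T q1):
                × closes — contains both q2 and !q2.
      branch 1.2 (add T !q4):
        T (q2 || q2): β-rule — branch into T q2  //  T q2.
          branch 1.2.1 (add T q2):
            ○ open, literals {q2=true, q4=false}.
          branch 1.2.2 (add T q2):
            ○ open, literals {q2=true, q4=false}.
  branch 2 (add T !q3):
    T (!(!q5 -> (q2 == q1)) || !q4): β-rule — branch into T !(!q5 -> (q2 == q1))  //  T !q4.
      branch 2.1 (add T !(!q5 -> (q2 == q1))):
        T !(!q5 -> (q2 == q1)): α-rule — add T !q5, F (q2 == q1).
        F (q2 == q1): β-rule — branch into T q2, F q1  //  F q2, T q1.
          branch 2.1.1 (add T q2, F q1):
            ○ open, literals {q1=false, q2=true, q3=false, q5=false}.
          branch 2.1.2 (add F q2, T q1):
            ○ open, literals {q1=true, q2=false, q3=false, q5=false}.
      branch 2.2 (add T !q4):
        ○ open, literals {q3=false, q4=false}.
2 branches closed, 7 open.
Each open branch fixes some atoms; the unmentioned ones are free. Counting distinct full assignments: branch {q1=false, q2=true, q5=false} (q3, q4, q6) contributes 8 new; branch {q1=false, q2=true, q5=false} (q3, q4, q6) contributes 0 new; branch {q2=true, q4=false} (q1, q3, q5, q6) contributes 12 new; branch {q2=true, q4=false} (q1, q3, q5, q6) contributes 0 new; branch {q1=false, q2=true, q3=false, q5=false} (q4, q6) contributes 0 new; branch {q1=true, q2=false, q3=false, q5=false} (q4, q6) contributes 4 new; branch {q3=false, q4=false} (q1, q2, q5, q6) contributes 6 new. Total: 30.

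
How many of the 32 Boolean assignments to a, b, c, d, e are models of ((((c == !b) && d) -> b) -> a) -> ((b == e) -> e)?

27

Initial set: {T (((((c == !b) && d) -> b) -> a) -> ((b == e) -> e))}.
T (((((c == !b) && d) -> b) -> a) -> ((b == e) -> e)): β-rule — branch into F ((((c == !b) && d) -> b) -> a)  //  T ((b == e) -> e).
  branch 1 (add F ((((c == !b) && d) -> b) -> a)):
    F ((((c == !b) && d) -> b) -> a): α-rule — add T (((c == !b) && d) -> b), F a.
    T (((c == !b) && d) -> b): β-rule — branch into F ((c == !b) && d)  //  T b.
      branch 1.1 (add F ((c == !b) && d)):
        F ((c == !b) && d): β-rule — branch into F (c == !b)  //  F d.
          branch 1.1.1 (add F (c == !b)):
            F (c == !b): β-rule — branch into T c, F !b  //  F c, T !b.
              branch 1.1.1.1 (add T c, F !b):
                ○ open, literals {a=0, b=1, c=1}.
              branch 1.1.1.2 (add F c, T !b):
                ○ open, literals {a=0, b=0, c=0}.
          branch 1.1.2 (add F d):
            ○ open, literals {a=0, d=0}.
      branch 1.2 (add T b):
        ○ open, literals {a=0, b=1}.
  branch 2 (add T ((b == e) -> e)):
    T ((b == e) -> e): β-rule — branch into F (b == e)  //  T e.
      branch 2.1 (add F (b == e)):
        F (b == e): β-rule — branch into T b, F e  //  F b, T e.
          branch 2.1.1 (add T b, F e):
            ○ open, literals {b=1, e=0}.
          branch 2.1.2 (add F b, T e):
            ○ open, literals {b=0, e=1}.
      branch 2.2 (add T e):
        ○ open, literals {e=1}.
0 branches closed, 7 open.
Each open branch fixes some atoms; the unmentioned ones are free. Counting distinct full assignments: branch {a=0, b=1, c=1} (d, e) contributes 4 new; branch {a=0, b=0, c=0} (d, e) contributes 4 new; branch {a=0, d=0} (b, c, e) contributes 4 new; branch {a=0, b=1} (c, d, e) contributes 2 new; branch {b=1, e=0} (a, c, d) contributes 4 new; branch {b=0, e=1} (a, c, d) contributes 5 new; branch {e=1} (a, b, c, d) contributes 4 new. Total: 27.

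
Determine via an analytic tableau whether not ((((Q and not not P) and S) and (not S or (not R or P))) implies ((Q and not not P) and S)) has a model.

Initial set: {not ((((Q and not not P) and S) and (not S or (not R or P))) implies ((Q and not not P) and S))}.
not ((((Q and not not P) and S) and (not S or (not R or P))) implies ((Q and not not P) and S)): α-rule — add (((Q and not not P) and S) and (not S or (not R or P))), not ((Q and not not P) and S).
(((Q and not not P) and S) and (not S or (not R or P))): α-rule — add ((Q and not not P) and S), (not S or (not R or P)).
((Q and not not P) and S): α-rule — add (Q and not not P), S.
(Q and not not P): α-rule — add Q, not not P.
not not P: drop double negation, giving P.
not ((Q and not not P) and S): β-rule — branch into not (Q and not not P)  //  not S.
  branch 1 (add not (Q and not not P)):
    (not S or (not R or P)): β-rule — branch into not S  //  (not R or P).
      branch 1.1 (add not S):
        × closes — contains both S and not S.
      branch 1.2 (add (not R or P)):
        not (Q and not not P): β-rule — branch into not Q  //  not not not P.
          branch 1.2.1 (add not Q):
            × closes — contains both Q and not Q.
          branch 1.2.2 (add not not not P):
            not not not P: drop double negation, giving not P.
            × closes — contains both P and not P.
  branch 2 (add not S):
    × closes — contains both S and not S.
All 4 branches close.
Every branch closed; the formula is unsatisfiable.

Unsatisfiable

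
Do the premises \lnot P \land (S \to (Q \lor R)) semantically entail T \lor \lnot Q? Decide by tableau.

No

Initial set: {T (\lnot P \land (S \to (Q \lor R))); F (T \lor \lnot Q)}.
T (\lnot P \land (S \to (Q \lor R))): α-rule — add T \lnot P, T (S \to (Q \lor R)).
F (T \lor \lnot Q): α-rule — add F T, F \lnot Q.
T (S \to (Q \lor R)): β-rule — branch into F S  //  T (Q \lor R).
  branch 1 (add F S):
    ○ open, literals {P=false, Q=true, S=false, T=false}.
  branch 2 (add T (Q \lor R)):
    T (Q \lor R): β-rule — branch into T Q  //  T R.
      branch 2.1 (add T Q):
        ○ open, literals {P=false, Q=true, T=false}.
      branch 2.2 (add T R):
        ○ open, literals {P=false, Q=true, R=true, T=false}.
0 branches closed, 3 open.
An open branch gives a countermodel: P=false, Q=true, S=false, T=false (unmentioned atoms arbitrary); the premises hold there but the conclusion fails.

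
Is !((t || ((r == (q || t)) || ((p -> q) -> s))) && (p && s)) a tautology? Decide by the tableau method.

Assume the negation and expand:
Initial set: {!!((t || ((r == (q || t)) || ((p -> q) -> s))) && (p && s))}.
!!((t || ((r == (q || t)) || ((p -> q) -> s))) && (p && s)): α-rule — add (t || ((r == (q || t)) || ((p -> q) -> s))), (p && s).
(p && s): α-rule — add p, s.
(t || ((r == (q || t)) || ((p -> q) -> s))): β-rule — branch into t  //  ((r == (q || t)) || ((p -> q) -> s)).
  branch 1 (add t):
    ○ open, literals {p=1, s=1, t=1}.
  branch 2 (add ((r == (q || t)) || ((p -> q) -> s))):
    ((r == (q || t)) || ((p -> q) -> s)): β-rule — branch into (r == (q || t))  //  ((p -> q) -> s).
      branch 2.1 (add (r == (q || t))):
        (r == (q || t)): β-rule — branch into r, (q || t)  //  !r, !(q || t).
          branch 2.1.1 (add r, (q || t)):
            (q || t): β-rule — branch into q  //  t.
              branch 2.1.1.1 (add q):
                ○ open, literals {p=1, q=1, r=1, s=1}.
              branch 2.1.1.2 (add t):
                ○ open, literals {p=1, r=1, s=1, t=1}.
          branch 2.1.2 (add !r, !(q || t)):
            !(q || t): α-rule — add !q, !t.
            ○ open, literals {p=1, q=0, r=0, s=1, t=0}.
      branch 2.2 (add ((p -> q) -> s)):
        ((p -> q) -> s): β-rule — branch into !(p -> q)  //  s.
          branch 2.2.1 (add !(p -> q)):
            !(p -> q): α-rule — add p, !q.
            ○ open, literals {p=1, q=0, s=1}.
          branch 2.2.2 (add s):
            ○ open, literals {p=1, s=1}.
0 branches closed, 6 open.
An open branch gives a countermodel: p=1, s=1, t=1 (unmentioned atoms arbitrary); under it the original formula is false.

Not valid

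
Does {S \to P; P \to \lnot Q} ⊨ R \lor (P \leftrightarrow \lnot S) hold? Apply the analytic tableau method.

No

Initial set: {(S \to P); (P \to \lnot Q); \lnot (R \lor (P \leftrightarrow \lnot S))}.
\lnot (R \lor (P \leftrightarrow \lnot S)): α-rule — add \lnot R, \lnot (P \leftrightarrow \lnot S).
(S \to P): β-rule — branch into \lnot S  //  P.
  branch 1 (add \lnot S):
    (P \to \lnot Q): β-rule — branch into \lnot P  //  \lnot Q.
      branch 1.1 (add \lnot P):
        \lnot (P \leftrightarrow \lnot S): β-rule — branch into P, \lnot \lnot S  //  \lnot P, \lnot S.
          branch 1.1.1 (add P, \lnot \lnot S):
            × closes — contains both P and \lnot P.
          branch 1.1.2 (add \lnot P, \lnot S):
            ○ open, literals {P=0, R=0, S=0}.
      branch 1.2 (add \lnot Q):
        \lnot (P \leftrightarrow \lnot S): β-rule — branch into P, \lnot \lnot S  //  \lnot P, \lnot S.
          branch 1.2.1 (add P, \lnot \lnot S):
            × closes — contains both S and \lnot S.
          branch 1.2.2 (add \lnot P, \lnot S):
            ○ open, literals {P=0, Q=0, R=0, S=0}.
  branch 2 (add P):
    (P \to \lnot Q): β-rule — branch into \lnot P  //  \lnot Q.
      branch 2.1 (add \lnot P):
        × closes — contains both P and \lnot P.
      branch 2.2 (add \lnot Q):
        \lnot (P \leftrightarrow \lnot S): β-rule — branch into P, \lnot \lnot S  //  \lnot P, \lnot S.
          branch 2.2.1 (add P, \lnot \lnot S):
            ○ open, literals {P=1, Q=0, R=0, S=1}.
          branch 2.2.2 (add \lnot P, \lnot S):
            × closes — contains both P and \lnot P.
4 branches closed, 3 open.
An open branch gives a countermodel: P=0, R=0, S=0 (unmentioned atoms arbitrary); the premises hold there but the conclusion fails.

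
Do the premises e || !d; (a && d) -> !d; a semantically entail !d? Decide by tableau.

Initial set: {(e || !d); ((a && d) -> !d); a; !!d}.
(e || !d): β-rule — branch into e  //  !d.
  branch 1 (add e):
    ((a && d) -> !d): β-rule — branch into !(a && d)  //  !d.
      branch 1.1 (add !(a && d)):
        !(a && d): β-rule — branch into !a  //  !d.
          branch 1.1.1 (add !a):
            × closes — contains both a and !a.
          branch 1.1.2 (add !d):
            × closes — contains both d and !d.
      branch 1.2 (add !d):
        × closes — contains both d and !d.
  branch 2 (add !d):
    × closes — contains both d and !d.
All 4 branches close.
Every branch closed, so the premises entail the conclusion.

Yes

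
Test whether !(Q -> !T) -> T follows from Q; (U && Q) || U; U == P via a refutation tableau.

Yes

Initial set: {Q; ((U && Q) || U); (U == P); !(!(Q -> !T) -> T)}.
!(!(Q -> !T) -> T): α-rule — add !(Q -> !T), !T.
!(Q -> !T): α-rule — add Q, !!T.
× closes — contains both T and !T.
All 1 branch closes.
Every branch closed, so the premises entail the conclusion.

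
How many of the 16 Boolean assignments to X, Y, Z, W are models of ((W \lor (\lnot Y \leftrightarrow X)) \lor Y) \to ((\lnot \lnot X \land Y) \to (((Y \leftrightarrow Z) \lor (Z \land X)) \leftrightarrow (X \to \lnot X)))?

14

Initial set: {(((W \lor (\lnot Y \leftrightarrow X)) \lor Y) \to ((\lnot \lnot X \land Y) \to (((Y \leftrightarrow Z) \lor (Z \land X)) \leftrightarrow (X \to \lnot X))))}.
(((W \lor (\lnot Y \leftrightarrow X)) \lor Y) \to ((\lnot \lnot X \land Y) \to (((Y \leftrightarrow Z) \lor (Z \land X)) \leftrightarrow (X \to \lnot X)))): β-rule — branch into \lnot ((W \lor (\lnot Y \leftrightarrow X)) \lor Y)  //  ((\lnot \lnot X \land Y) \to (((Y \leftrightarrow Z) \lor (Z \land X)) \leftrightarrow (X \to \lnot X))).
  branch 1 (add \lnot ((W \lor (\lnot Y \leftrightarrow X)) \lor Y)):
    \lnot ((W \lor (\lnot Y \leftrightarrow X)) \lor Y): α-rule — add \lnot (W \lor (\lnot Y \leftrightarrow X)), \lnot Y.
    \lnot (W \lor (\lnot Y \leftrightarrow X)): α-rule — add \lnot W, \lnot (\lnot Y \leftrightarrow X).
    \lnot (\lnot Y \leftrightarrow X): β-rule — branch into \lnot Y, \lnot X  //  \lnot \lnot Y, X.
      branch 1.1 (add \lnot Y, \lnot X):
        ○ open, literals {W=false, X=false, Y=false}.
      branch 1.2 (add \lnot \lnot Y, X):
        × closes — contains both Y and \lnot Y.
  branch 2 (add ((\lnot \lnot X \land Y) \to (((Y \leftrightarrow Z) \lor (Z \land X)) \leftrightarrow (X \to \lnot X)))):
    ((\lnot \lnot X \land Y) \to (((Y \leftrightarrow Z) \lor (Z \land X)) \leftrightarrow (X \to \lnot X))): β-rule — branch into \lnot (\lnot \lnot X \land Y)  //  (((Y \leftrightarrow Z) \lor (Z \land X)) \leftrightarrow (X \to \lnot X)).
      branch 2.1 (add \lnot (\lnot \lnot X \land Y)):
        \lnot (\lnot \lnot X \land Y): β-rule — branch into \lnot \lnot \lnot X  //  \lnot Y.
          branch 2.1.1 (add \lnot \lnot \lnot X):
            \lnot \lnot \lnot X: drop double negation, giving \lnot X.
            ○ open, literals {X=false}.
          branch 2.1.2 (add \lnot Y):
            ○ open, literals {Y=false}.
      branch 2.2 (add (((Y \leftrightarrow Z) \lor (Z \land X)) \leftrightarrow (X \to \lnot X))):
        (((Y \leftrightarrow Z) \lor (Z \land X)) \leftrightarrow (X \to \lnot X)): β-rule — branch into ((Y \leftrightarrow Z) \lor (Z \land X)), (X \to \lnot X)  //  \lnot ((Y \leftrightarrow Z) \lor (Z \land X)), \lnot (X \to \lnot X).
          branch 2.2.1 (add ((Y \leftrightarrow Z) \lor (Z \land X)), (X \to \lnot X)):
            ((Y \leftrightarrow Z) \lor (Z \land X)): β-rule — branch into (Y \leftrightarrow Z)  //  (Z \land X).
              branch 2.2.1.1 (add (Y \leftrightarrow Z)):
                (X \to \lnot X): β-rule — branch into \lnot X  //  \lnot X.
                  branch 2.2.1.1.1 (add \lnot X):
                    (Y \leftrightarrow Z): β-rule — branch into Y, Z  //  \lnot Y, \lnot Z.
                      branch 2.2.1.1.1.1 (add Y, Z):
                        ○ open, literals {X=false, Y=true, Z=true}.
                      branch 2.2.1.1.1.2 (add \lnot Y, \lnot Z):
                        ○ open, literals {X=false, Y=false, Z=false}.
                  branch 2.2.1.1.2 (add \lnot X):
                    (Y \leftrightarrow Z): β-rule — branch into Y, Z  //  \lnot Y, \lnot Z.
                      branch 2.2.1.1.2.1 (add Y, Z):
                        ○ open, literals {X=false, Y=true, Z=true}.
                      branch 2.2.1.1.2.2 (add \lnot Y, \lnot Z):
                        ○ open, literals {X=false, Y=false, Z=false}.
              branch 2.2.1.2 (add (Z \land X)):
                (Z \land X): α-rule — add Z, X.
                (X \to \lnot X): β-rule — branch into \lnot X  //  \lnot X.
                  branch 2.2.1.2.1 (add \lnot X):
                    × closes — contains both X and \lnot X.
                  branch 2.2.1.2.2 (add \lnot X):
                    × closes — contains both X and \lnot X.
          branch 2.2.2 (add \lnot ((Y \leftrightarrow Z) \lor (Z \land X)), \lnot (X \to \lnot X)):
            \lnot ((Y \leftrightarrow Z) \lor (Z \land X)): α-rule — add \lnot (Y \leftrightarrow Z), \lnot (Z \land X).
            \lnot (X \to \lnot X): α-rule — add X, \lnot \lnot X.
            \lnot (Y \leftrightarrow Z): β-rule — branch into Y, \lnot Z  //  \lnot Y, Z.
              branch 2.2.2.1 (add Y, \lnot Z):
                \lnot (Z \land X): β-rule — branch into \lnot Z  //  \lnot X.
                  branch 2.2.2.1.1 (add \lnot Z):
                    ○ open, literals {X=true, Y=true, Z=false}.
                  branch 2.2.2.1.2 (add \lnot X):
                    × closes — contains both X and \lnot X.
              branch 2.2.2.2 (add \lnot Y, Z):
                \lnot (Z \land X): β-rule — branch into \lnot Z  //  \lnot X.
                  branch 2.2.2.2.1 (add \lnot Z):
                    × closes — contains both Z and \lnot Z.
                  branch 2.2.2.2.2 (add \lnot X):
                    × closes — contains both X and \lnot X.
6 branches closed, 8 open.
Each open branch fixes some atoms; the unmentioned ones are free. Counting distinct full assignments: branch {W=false, X=false, Y=false} (Z) contributes 2 new; branch {X=false} (Y, Z, W) contributes 6 new; branch {Y=false} (X, Z, W) contributes 4 new; branch {X=false, Y=true, Z=true} (W) contributes 0 new; branch {X=false, Y=false, Z=false} (W) contributes 0 new; branch {X=false, Y=true, Z=true} (W) contributes 0 new; branch {X=false, Y=false, Z=false} (W) contributes 0 new; branch {X=true, Y=true, Z=false} (W) contributes 2 new. Total: 14.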